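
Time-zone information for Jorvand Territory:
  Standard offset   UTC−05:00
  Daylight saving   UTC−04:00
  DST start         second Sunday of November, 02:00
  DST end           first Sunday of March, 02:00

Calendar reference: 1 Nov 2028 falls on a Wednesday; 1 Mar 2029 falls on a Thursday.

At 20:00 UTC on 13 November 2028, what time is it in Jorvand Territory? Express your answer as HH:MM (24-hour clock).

1 November 2028 is a Wednesday, so the first Sunday is November 5 and the second is November 12.
1 March 2029 is a Thursday, so the first Sunday is March 4.
At the standard offset (UTC−05:00), 20:00 UTC − 5h = 15:00 Jorvand Territory standard time.
The standard-time date in Jorvand Territory, 13 November 2028, falls between 12 November 2028 and 4 March 2029, so daylight saving is in effect and Jorvand Territory is at UTC−04:00.
20:00 UTC − 4h = 16:00 local.

16:00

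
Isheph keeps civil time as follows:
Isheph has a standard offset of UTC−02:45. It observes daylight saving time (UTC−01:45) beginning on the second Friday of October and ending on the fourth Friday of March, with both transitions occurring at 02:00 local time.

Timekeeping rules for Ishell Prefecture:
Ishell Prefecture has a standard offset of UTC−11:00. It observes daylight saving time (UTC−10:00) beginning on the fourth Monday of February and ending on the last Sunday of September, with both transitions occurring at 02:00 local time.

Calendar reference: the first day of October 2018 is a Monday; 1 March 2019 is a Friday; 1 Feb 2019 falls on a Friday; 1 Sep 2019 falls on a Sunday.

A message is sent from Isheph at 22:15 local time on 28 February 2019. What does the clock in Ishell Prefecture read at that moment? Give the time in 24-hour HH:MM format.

1 October 2018 is a Monday, so the first Friday is October 5 and the second is October 12.
1 March 2019 is a Friday, so the first Friday is March 1 and the fourth is March 22.
Daylight saving runs 12 October 2018 – 22 March 2019; 28 February 2019 is inside that window, so Isheph is at UTC−01:45.
22:15 Isheph + 1h45m = 00:00 UTC (rolling into the next day, 1 March 2019).
1 February 2019 is a Friday, so the first Monday is February 4 and the fourth is February 25.
1 September 2019 is a Sunday, so Sundays fall on 1, 8, 15, 22, 29; the last is September 29.
At the standard offset (UTC−11:00), 00:00 UTC − 11h = 13:00 Ishell Prefecture standard time (rolling into the previous day, 28 February 2019).
Daylight saving runs 25 February – 29 September; the standard-time date in Ishell Prefecture, 28 February 2019, is inside that window, so Ishell Prefecture is at UTC−10:00.
00:00 UTC − 10h = 14:00 Ishell Prefecture (rolling into the previous day, 28 February 2019).

14:00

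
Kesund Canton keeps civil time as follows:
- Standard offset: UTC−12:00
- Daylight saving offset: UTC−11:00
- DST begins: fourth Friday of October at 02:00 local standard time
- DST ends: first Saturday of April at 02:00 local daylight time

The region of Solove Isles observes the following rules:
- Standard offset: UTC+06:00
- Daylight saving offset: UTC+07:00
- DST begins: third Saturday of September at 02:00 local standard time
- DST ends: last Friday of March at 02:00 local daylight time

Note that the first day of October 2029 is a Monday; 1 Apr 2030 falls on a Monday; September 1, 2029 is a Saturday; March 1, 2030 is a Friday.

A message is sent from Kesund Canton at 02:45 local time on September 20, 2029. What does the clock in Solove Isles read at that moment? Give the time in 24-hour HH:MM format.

1 October 2029 is a Monday, so the first Friday is October 5 and the fourth is October 26.
1 April 2030 is a Monday, so the first Saturday is April 6.
September 20, 2029 does not fall between 26 October 2029 and 6 April 2030, so daylight saving is not in effect and Kesund Canton is at UTC−12:00.
02:45 Kesund Canton + 12h = 14:45 UTC.
1 September 2029 is a Saturday, so the first Saturday is September 1 and the third is September 15.
1 March 2030 is a Friday, so Fridays fall on 1, 8, 15, 22, 29; the last is March 29.
At the standard offset (UTC+06:00), 14:45 UTC + 6h = 20:45 Solove Isles standard time.
The standard-time date in Solove Isles, September 20, 2029, lies within the daylight-saving period (15 September 2029 – 29 March 2030), so Solove Isles is on daylight time, UTC+07:00.
14:45 UTC + 7h = 21:45 Solove Isles.

21:45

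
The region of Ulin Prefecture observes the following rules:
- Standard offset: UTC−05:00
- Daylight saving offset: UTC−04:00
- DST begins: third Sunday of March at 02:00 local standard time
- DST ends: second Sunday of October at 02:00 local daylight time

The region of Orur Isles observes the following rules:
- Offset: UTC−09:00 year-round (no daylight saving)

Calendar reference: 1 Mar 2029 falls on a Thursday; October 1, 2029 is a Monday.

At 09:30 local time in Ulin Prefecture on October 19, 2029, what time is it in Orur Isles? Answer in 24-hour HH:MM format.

05:30

1 March 2029 is a Thursday, so the first Sunday is March 4 and the third is March 18.
1 October 2029 is a Monday, so the first Sunday is October 7 and the second is October 14.
October 19, 2029 does not fall between 18 March and 14 October, so daylight saving is not in effect and Ulin Prefecture is at UTC−05:00.
09:30 Ulin Prefecture + 5h = 14:30 UTC.
Orur Isles has no daylight saving, so its offset is UTC−09:00 year-round.
14:30 UTC − 9h = 05:30 Orur Isles.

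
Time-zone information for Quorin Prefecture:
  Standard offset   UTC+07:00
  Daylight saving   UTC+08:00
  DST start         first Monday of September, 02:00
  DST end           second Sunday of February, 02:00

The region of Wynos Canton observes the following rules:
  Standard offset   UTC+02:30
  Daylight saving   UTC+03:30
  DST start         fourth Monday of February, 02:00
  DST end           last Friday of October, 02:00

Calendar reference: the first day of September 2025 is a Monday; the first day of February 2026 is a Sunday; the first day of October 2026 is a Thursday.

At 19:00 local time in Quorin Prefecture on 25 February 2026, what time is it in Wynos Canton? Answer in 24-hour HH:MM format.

1 September 2025 is a Monday, so the first Monday is September 1.
1 February 2026 is a Sunday, so the first Sunday is February 1 and the second is February 8.
Daylight saving runs 1 September 2025 – 8 February 2026; 25 February 2026 is outside that window, so Quorin Prefecture is on standard time at UTC+07:00.
19:00 Quorin Prefecture − 7h = 12:00 UTC.
1 February 2026 is a Sunday, so the first Monday is February 2 and the fourth is February 23.
1 October 2026 is a Thursday, so Fridays fall on 2, 9, 16, 23, 30; the last is October 30.
At the standard offset (UTC+02:30), 12:00 UTC + 2h30m = 14:30 Wynos Canton standard time.
The standard-time date in Wynos Canton, 25 February 2026, falls between 23 February and 30 October, so daylight saving is in effect and Wynos Canton is at UTC+03:30.
12:00 UTC + 3h30m = 15:30 Wynos Canton.

15:30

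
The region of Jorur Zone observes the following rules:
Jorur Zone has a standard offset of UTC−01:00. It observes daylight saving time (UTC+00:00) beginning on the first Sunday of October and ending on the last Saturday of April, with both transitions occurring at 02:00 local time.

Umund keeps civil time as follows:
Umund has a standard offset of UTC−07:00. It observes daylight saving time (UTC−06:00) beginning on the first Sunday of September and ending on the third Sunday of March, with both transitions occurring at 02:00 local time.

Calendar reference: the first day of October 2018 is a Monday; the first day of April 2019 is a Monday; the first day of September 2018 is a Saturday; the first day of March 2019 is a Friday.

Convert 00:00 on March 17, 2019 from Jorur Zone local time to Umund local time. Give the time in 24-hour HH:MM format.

1 October 2018 is a Monday, so the first Sunday is October 7.
1 April 2019 is a Monday, so Saturdays fall on 6, 13, 20, 27; the last is April 27.
March 17, 2019 falls between 7 October 2018 and 27 April 2019, so daylight saving is in effect and Jorur Zone is at UTC+00:00.
00:00 Jorur Zone − 0h = 00:00 UTC.
1 September 2018 is a Saturday, so the first Sunday is September 2.
1 March 2019 is a Friday, so the first Sunday is March 3 and the third is March 17.
At the standard offset (UTC−07:00), 00:00 UTC − 7h = 17:00 Umund standard time (rolling into the previous day, 16 March 2019).
Daylight saving runs 2 September 2018 – 17 March 2019; the standard-time date in Umund, March 16, 2019, is inside that window, so Umund is at UTC−06:00.
00:00 UTC − 6h = 18:00 Umund (rolling into the previous day, 16 March 2019).

18:00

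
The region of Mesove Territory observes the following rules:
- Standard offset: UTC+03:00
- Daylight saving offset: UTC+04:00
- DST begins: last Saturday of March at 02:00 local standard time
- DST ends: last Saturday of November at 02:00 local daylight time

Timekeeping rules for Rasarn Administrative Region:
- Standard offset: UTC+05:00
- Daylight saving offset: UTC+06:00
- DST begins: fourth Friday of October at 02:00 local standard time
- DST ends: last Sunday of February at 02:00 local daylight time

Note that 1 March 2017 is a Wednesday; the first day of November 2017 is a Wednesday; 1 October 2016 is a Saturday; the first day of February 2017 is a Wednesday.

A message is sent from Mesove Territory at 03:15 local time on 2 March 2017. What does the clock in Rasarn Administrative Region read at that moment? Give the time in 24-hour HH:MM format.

05:15

1 March 2017 is a Wednesday, so Saturdays fall on 4, 11, 18, 25; the last is March 25.
1 November 2017 is a Wednesday, so Saturdays fall on 4, 11, 18, 25; the last is November 25.
2 March 2017 does not fall between 25 March and 25 November, so daylight saving is not in effect and Mesove Territory is at UTC+03:00.
03:15 Mesove Territory − 3h = 00:15 UTC.
1 October 2016 is a Saturday, so the first Friday is October 7 and the fourth is October 28.
1 February 2017 is a Wednesday, so Sundays fall on 5, 12, 19, 26; the last is February 26.
At the standard offset (UTC+05:00), 00:15 UTC + 5h = 05:15 Rasarn Administrative Region standard time.
The standard-time date in Rasarn Administrative Region, 2 March 2017, does not fall between 28 October 2016 and 26 February 2017, so daylight saving is not in effect and Rasarn Administrative Region is at UTC+05:00.
00:15 UTC + 5h = 05:15 Rasarn Administrative Region.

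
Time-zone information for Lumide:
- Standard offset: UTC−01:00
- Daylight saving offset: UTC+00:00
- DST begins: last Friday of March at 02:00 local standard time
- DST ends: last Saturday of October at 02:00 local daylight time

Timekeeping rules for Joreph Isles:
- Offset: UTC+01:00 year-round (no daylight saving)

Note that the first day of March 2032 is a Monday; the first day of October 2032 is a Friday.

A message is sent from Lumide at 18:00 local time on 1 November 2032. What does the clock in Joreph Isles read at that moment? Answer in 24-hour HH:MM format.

20:00

1 March 2032 is a Monday, so Fridays fall on 5, 12, 19, 26; the last is March 26.
1 October 2032 is a Friday, so Saturdays fall on 2, 9, 16, 23, 30; the last is October 30.
1 November 2032 does not fall between 26 March and 30 October, so daylight saving is not in effect and Lumide is at UTC−01:00.
18:00 Lumide + 1h = 19:00 UTC.
Joreph Isles has no daylight saving, so its offset is UTC+01:00 year-round.
19:00 UTC + 1h = 20:00 Joreph Isles.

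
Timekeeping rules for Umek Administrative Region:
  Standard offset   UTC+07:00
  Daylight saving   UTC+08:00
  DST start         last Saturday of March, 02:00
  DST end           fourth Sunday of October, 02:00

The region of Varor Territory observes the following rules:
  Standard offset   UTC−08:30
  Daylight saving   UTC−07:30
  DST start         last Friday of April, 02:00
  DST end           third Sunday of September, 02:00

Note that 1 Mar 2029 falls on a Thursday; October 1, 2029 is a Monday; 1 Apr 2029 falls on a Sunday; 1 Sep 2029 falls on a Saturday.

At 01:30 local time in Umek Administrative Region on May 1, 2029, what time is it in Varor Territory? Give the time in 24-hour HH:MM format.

1 March 2029 is a Thursday, so Saturdays fall on 3, 10, 17, 24, 31; the last is March 31.
1 October 2029 is a Monday, so the first Sunday is October 7 and the fourth is October 28.
Daylight saving runs 31 March – 28 October; May 1, 2029 is inside that window, so Umek Administrative Region is at UTC+08:00.
01:30 Umek Administrative Region − 8h = 17:30 UTC (rolling into the previous day, 30 April 2029).
1 April 2029 is a Sunday, so Fridays fall on 6, 13, 20, 27; the last is April 27.
1 September 2029 is a Saturday, so the first Sunday is September 2 and the third is September 16.
At the standard offset (UTC−08:30), 17:30 UTC − 8h30m = 09:00 Varor Territory standard time.
Daylight saving runs 27 April – 16 September; the standard-time date in Varor Territory, April 30, 2029, is inside that window, so Varor Territory is at UTC−07:30.
17:30 UTC − 7h30m = 10:00 Varor Territory.

10:00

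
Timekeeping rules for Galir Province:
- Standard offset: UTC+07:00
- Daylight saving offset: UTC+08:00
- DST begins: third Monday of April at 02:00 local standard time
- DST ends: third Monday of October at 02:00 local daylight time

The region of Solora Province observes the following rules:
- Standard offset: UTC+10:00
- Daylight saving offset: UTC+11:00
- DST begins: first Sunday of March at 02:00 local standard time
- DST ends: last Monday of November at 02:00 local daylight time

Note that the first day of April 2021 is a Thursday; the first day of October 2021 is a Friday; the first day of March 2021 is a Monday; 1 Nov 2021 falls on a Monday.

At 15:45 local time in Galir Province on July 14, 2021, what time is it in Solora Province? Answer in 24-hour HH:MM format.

1 April 2021 is a Thursday, so the first Monday is April 5 and the third is April 19.
1 October 2021 is a Friday, so the first Monday is October 4 and the third is October 18.
Daylight saving runs 19 April – 18 October; July 14, 2021 is inside that window, so Galir Province is at UTC+08:00.
15:45 Galir Province − 8h = 07:45 UTC.
1 March 2021 is a Monday, so the first Sunday is March 7.
1 November 2021 is a Monday, so Mondays fall on 1, 8, 15, 22, 29; the last is November 29.
At the standard offset (UTC+10:00), 07:45 UTC + 10h = 17:45 Solora Province standard time.
The standard-time date in Solora Province, July 14, 2021, lies within the daylight-saving period (7 March – 29 November), so Solora Province is on daylight time, UTC+11:00.
07:45 UTC + 11h = 18:45 Solora Province.

18:45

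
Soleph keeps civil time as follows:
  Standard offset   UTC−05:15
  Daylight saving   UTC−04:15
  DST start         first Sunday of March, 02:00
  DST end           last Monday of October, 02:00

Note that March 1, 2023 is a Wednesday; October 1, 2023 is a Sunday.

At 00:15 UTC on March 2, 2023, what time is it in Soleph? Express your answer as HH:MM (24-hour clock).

1 March 2023 is a Wednesday, so the first Sunday is March 5.
1 October 2023 is a Sunday, so Mondays fall on 2, 9, 16, 23, 30; the last is October 30.
At the standard offset (UTC−05:15), 00:15 UTC − 5h15m = 19:00 Soleph standard time (rolling into the previous day, 1 March 2023).
The standard-time date in Soleph, March 1, 2023, is outside the daylight-saving period (5 March – 30 October), so Soleph is on standard time, UTC−05:15.
00:15 UTC − 5h15m = 19:00 local (rolling into the previous day, 1 March 2023).

19:00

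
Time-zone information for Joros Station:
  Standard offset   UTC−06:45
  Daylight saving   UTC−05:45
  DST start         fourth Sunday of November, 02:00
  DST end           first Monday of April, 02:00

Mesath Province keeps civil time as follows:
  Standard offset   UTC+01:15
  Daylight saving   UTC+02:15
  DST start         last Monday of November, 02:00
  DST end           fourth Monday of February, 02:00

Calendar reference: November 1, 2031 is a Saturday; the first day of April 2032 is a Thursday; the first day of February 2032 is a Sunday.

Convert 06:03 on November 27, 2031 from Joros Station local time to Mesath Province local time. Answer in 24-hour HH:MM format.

14:03

1 November 2031 is a Saturday, so the first Sunday is November 2 and the fourth is November 23.
1 April 2032 is a Thursday, so the first Monday is April 5.
November 27, 2031 lies within the daylight-saving period (23 November 2031 – 5 April 2032), so Joros Station is on daylight time, UTC−05:45.
06:03 Joros Station + 5h45m = 11:48 UTC.
1 November 2031 is a Saturday, so Mondays fall on 3, 10, 17, 24; the last is November 24.
1 February 2032 is a Sunday, so the first Monday is February 2 and the fourth is February 23.
At the standard offset (UTC+01:15), 11:48 UTC + 1h15m = 13:03 Mesath Province standard time.
The standard-time date in Mesath Province, November 27, 2031, lies within the daylight-saving period (24 November 2031 – 23 February 2032), so Mesath Province is on daylight time, UTC+02:15.
11:48 UTC + 2h15m = 14:03 Mesath Province.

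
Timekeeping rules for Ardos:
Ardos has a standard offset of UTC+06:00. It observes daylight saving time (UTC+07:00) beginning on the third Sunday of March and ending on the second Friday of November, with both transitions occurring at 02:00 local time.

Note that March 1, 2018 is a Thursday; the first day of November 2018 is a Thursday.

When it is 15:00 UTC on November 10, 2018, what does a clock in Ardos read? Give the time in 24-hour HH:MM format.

1 March 2018 is a Thursday, so the first Sunday is March 4 and the third is March 18.
1 November 2018 is a Thursday, so the first Friday is November 2 and the second is November 9.
At the standard offset (UTC+06:00), 15:00 UTC + 6h = 21:00 Ardos standard time.
The standard-time date in Ardos, November 10, 2018, is outside the daylight-saving period (18 March – 9 November), so Ardos is on standard time, UTC+06:00.
15:00 UTC + 6h = 21:00 local.

21:00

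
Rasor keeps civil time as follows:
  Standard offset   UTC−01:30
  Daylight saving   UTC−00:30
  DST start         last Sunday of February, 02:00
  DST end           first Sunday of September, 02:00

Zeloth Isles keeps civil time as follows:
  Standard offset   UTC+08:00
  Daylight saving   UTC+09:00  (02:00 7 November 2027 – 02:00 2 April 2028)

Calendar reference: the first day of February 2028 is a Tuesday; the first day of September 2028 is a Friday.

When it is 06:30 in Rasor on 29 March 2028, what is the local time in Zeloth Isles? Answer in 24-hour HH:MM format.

1 February 2028 is a Tuesday, so Sundays fall on 6, 13, 20, 27; the last is February 27.
1 September 2028 is a Friday, so the first Sunday is September 3.
29 March 2028 lies within the daylight-saving period (27 February – 3 September), so Rasor is on daylight time, UTC−00:30.
06:30 Rasor + 0h30m = 07:00 UTC.
At the standard offset (UTC+08:00), 07:00 UTC + 8h = 15:00 Zeloth Isles standard time.
Daylight saving runs 7 November 2027 – 2 April 2028; the standard-time date in Zeloth Isles, 29 March 2028, is inside that window, so Zeloth Isles is at UTC+09:00.
07:00 UTC + 9h = 16:00 Zeloth Isles.

16:00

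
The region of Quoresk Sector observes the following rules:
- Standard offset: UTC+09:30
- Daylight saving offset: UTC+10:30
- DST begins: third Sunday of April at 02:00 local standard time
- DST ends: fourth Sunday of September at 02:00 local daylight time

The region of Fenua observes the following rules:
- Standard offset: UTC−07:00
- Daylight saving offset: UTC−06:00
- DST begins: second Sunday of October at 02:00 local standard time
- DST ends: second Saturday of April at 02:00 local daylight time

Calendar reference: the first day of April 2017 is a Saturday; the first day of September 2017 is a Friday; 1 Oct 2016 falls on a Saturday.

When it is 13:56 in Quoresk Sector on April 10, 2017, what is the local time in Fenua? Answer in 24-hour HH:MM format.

21:26

1 April 2017 is a Saturday, so the first Sunday is April 2 and the third is April 16.
1 September 2017 is a Friday, so the first Sunday is September 3 and the fourth is September 24.
April 10, 2017 does not fall between 16 April and 24 September, so daylight saving is not in effect and Quoresk Sector is at UTC+09:30.
13:56 Quoresk Sector − 9h30m = 04:26 UTC.
1 October 2016 is a Saturday, so the first Sunday is October 2 and the second is October 9.
1 April 2017 is a Saturday, so the first Saturday is April 1 and the second is April 8.
At the standard offset (UTC−07:00), 04:26 UTC − 7h = 21:26 Fenua standard time (rolling into the previous day, 9 April 2017).
The standard-time date in Fenua, April 9, 2017, does not fall between 9 October 2016 and 8 April 2017, so daylight saving is not in effect and Fenua is at UTC−07:00.
04:26 UTC − 7h = 21:26 Fenua (rolling into the previous day, 9 April 2017).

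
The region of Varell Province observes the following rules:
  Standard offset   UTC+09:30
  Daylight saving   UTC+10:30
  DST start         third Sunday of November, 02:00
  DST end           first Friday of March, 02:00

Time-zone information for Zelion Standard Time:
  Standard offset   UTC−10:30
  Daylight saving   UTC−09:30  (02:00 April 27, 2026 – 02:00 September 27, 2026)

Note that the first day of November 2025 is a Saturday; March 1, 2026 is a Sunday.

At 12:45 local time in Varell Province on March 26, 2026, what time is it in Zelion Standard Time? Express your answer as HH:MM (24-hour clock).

16:45

1 November 2025 is a Saturday, so the first Sunday is November 2 and the third is November 16.
1 March 2026 is a Sunday, so the first Friday is March 6.
Daylight saving runs 16 November 2025 – 6 March 2026; March 26, 2026 is outside that window, so Varell Province is on standard time at UTC+09:30.
12:45 Varell Province − 9h30m = 03:15 UTC.
At the standard offset (UTC−10:30), 03:15 UTC − 10h30m = 16:45 Zelion Standard Time standard time (rolling into the previous day, 25 March 2026).
Daylight saving runs 27 April – 27 September; the standard-time date in Zelion Standard Time, March 25, 2026, is outside that window, so Zelion Standard Time is on standard time at UTC−10:30.
03:15 UTC − 10h30m = 16:45 Zelion Standard Time (rolling into the previous day, 25 March 2026).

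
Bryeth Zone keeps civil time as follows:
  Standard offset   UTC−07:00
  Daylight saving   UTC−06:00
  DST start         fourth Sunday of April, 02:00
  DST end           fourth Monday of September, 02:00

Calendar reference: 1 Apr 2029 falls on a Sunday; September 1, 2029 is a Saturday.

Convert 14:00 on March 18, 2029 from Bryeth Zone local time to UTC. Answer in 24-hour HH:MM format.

1 April 2029 is a Sunday, so the first Sunday is April 1 and the fourth is April 22.
1 September 2029 is a Saturday, so the first Monday is September 3 and the fourth is September 24.
March 18, 2029 is outside the daylight-saving period (22 April – 24 September), so Bryeth Zone is on standard time, UTC−07:00.
14:00 local + 7h = 21:00 UTC.

21:00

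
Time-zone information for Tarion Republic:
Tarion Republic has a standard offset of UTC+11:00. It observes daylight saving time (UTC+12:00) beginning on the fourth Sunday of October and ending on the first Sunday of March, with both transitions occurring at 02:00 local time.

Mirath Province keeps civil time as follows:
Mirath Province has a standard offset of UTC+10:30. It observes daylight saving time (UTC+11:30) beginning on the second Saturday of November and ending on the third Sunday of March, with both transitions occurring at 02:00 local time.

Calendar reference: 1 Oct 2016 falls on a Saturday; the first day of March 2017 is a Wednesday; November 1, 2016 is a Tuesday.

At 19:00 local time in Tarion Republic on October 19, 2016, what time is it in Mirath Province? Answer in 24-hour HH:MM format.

1 October 2016 is a Saturday, so the first Sunday is October 2 and the fourth is October 23.
1 March 2017 is a Wednesday, so the first Sunday is March 5.
October 19, 2016 is outside the daylight-saving period (23 October 2016 – 5 March 2017), so Tarion Republic is on standard time, UTC+11:00.
19:00 Tarion Republic − 11h = 08:00 UTC.
1 November 2016 is a Tuesday, so the first Saturday is November 5 and the second is November 12.
1 March 2017 is a Wednesday, so the first Sunday is March 5 and the third is March 19.
At the standard offset (UTC+10:30), 08:00 UTC + 10h30m = 18:30 Mirath Province standard time.
Daylight saving runs 12 November 2016 – 19 March 2017; the standard-time date in Mirath Province, October 19, 2016, is outside that window, so Mirath Province is on standard time at UTC+10:30.
08:00 UTC + 10h30m = 18:30 Mirath Province.

18:30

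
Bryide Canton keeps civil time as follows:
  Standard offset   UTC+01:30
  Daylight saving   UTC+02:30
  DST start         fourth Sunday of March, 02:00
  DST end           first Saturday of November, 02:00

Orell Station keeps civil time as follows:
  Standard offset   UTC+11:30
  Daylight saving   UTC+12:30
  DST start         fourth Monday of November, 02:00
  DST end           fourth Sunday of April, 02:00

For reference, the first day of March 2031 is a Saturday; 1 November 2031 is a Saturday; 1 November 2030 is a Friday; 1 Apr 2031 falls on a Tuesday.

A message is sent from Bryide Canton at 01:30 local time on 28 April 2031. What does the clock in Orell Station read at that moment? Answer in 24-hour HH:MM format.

1 March 2031 is a Saturday, so the first Sunday is March 2 and the fourth is March 23.
1 November 2031 is a Saturday, so the first Saturday is November 1.
28 April 2031 falls between 23 March and 1 November, so daylight saving is in effect and Bryide Canton is at UTC+02:30.
01:30 Bryide Canton − 2h30m = 23:00 UTC (rolling into the previous day, 27 April 2031).
1 November 2030 is a Friday, so the first Monday is November 4 and the fourth is November 25.
1 April 2031 is a Tuesday, so the first Sunday is April 6 and the fourth is April 27.
At the standard offset (UTC+11:30), 23:00 UTC + 11h30m = 10:30 Orell Station standard time (rolling into the next day, 28 April 2031).
The standard-time date in Orell Station, 28 April 2031, is outside the daylight-saving period (25 November 2030 – 27 April 2031), so Orell Station is on standard time, UTC+11:30.
23:00 UTC + 11h30m = 10:30 Orell Station (rolling into the next day, 28 April 2031).

10:30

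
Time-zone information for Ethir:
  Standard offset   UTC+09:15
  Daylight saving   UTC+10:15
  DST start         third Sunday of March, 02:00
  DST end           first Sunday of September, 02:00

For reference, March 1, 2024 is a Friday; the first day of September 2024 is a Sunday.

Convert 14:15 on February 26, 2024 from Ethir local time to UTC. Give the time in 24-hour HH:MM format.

05:00

1 March 2024 is a Friday, so the first Sunday is March 3 and the third is March 17.
1 September 2024 is a Sunday, so the first Sunday is September 1.
February 26, 2024 does not fall between 17 March and 1 September, so daylight saving is not in effect and Ethir is at UTC+09:15.
14:15 local − 9h15m = 05:00 UTC.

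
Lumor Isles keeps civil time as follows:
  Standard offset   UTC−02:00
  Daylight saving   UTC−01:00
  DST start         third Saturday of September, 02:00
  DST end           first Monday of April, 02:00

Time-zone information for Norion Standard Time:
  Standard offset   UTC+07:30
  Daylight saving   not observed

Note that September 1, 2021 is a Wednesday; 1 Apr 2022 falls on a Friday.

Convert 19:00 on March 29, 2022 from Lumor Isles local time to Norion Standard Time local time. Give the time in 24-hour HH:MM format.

03:30

1 September 2021 is a Wednesday, so the first Saturday is September 4 and the third is September 18.
1 April 2022 is a Friday, so the first Monday is April 4.
Daylight saving runs 18 September 2021 – 4 April 2022; March 29, 2022 is inside that window, so Lumor Isles is at UTC−01:00.
19:00 Lumor Isles + 1h = 20:00 UTC.
Norion Standard Time has no daylight saving, so its offset is UTC+07:30 year-round.
20:00 UTC + 7h30m = 03:30 Norion Standard Time (rolling into the next day, 30 March 2022).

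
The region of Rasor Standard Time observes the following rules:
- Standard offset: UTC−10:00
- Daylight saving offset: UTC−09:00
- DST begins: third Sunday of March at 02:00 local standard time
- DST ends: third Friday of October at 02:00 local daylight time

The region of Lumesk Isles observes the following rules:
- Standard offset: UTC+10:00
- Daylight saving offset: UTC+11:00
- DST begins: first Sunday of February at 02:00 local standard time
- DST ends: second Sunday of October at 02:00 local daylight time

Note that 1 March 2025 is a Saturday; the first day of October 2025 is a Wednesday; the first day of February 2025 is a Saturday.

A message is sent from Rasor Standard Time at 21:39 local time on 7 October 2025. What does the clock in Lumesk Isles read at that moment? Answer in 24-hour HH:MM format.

17:39

1 March 2025 is a Saturday, so the first Sunday is March 2 and the third is March 16.
1 October 2025 is a Wednesday, so the first Friday is October 3 and the third is October 17.
Daylight saving runs 16 March – 17 October; 7 October 2025 is inside that window, so Rasor Standard Time is at UTC−09:00.
21:39 Rasor Standard Time + 9h = 06:39 UTC (rolling into the next day, 8 October 2025).
1 February 2025 is a Saturday, so the first Sunday is February 2.
1 October 2025 is a Wednesday, so the first Sunday is October 5 and the second is October 12.
At the standard offset (UTC+10:00), 06:39 UTC + 10h = 16:39 Lumesk Isles standard time.
Daylight saving runs 2 February – 12 October; the standard-time date in Lumesk Isles, 8 October 2025, is inside that window, so Lumesk Isles is at UTC+11:00.
06:39 UTC + 11h = 17:39 Lumesk Isles.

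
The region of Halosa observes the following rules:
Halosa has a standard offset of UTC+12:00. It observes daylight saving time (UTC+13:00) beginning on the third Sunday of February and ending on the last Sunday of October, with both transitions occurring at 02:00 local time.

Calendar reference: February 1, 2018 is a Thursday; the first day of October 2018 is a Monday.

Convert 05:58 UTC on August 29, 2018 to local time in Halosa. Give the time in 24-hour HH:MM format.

18:58

1 February 2018 is a Thursday, so the first Sunday is February 4 and the third is February 18.
1 October 2018 is a Monday, so Sundays fall on 7, 14, 21, 28; the last is October 28.
At the standard offset (UTC+12:00), 05:58 UTC + 12h = 17:58 Halosa standard time.
Daylight saving runs 18 February – 28 October; the standard-time date in Halosa, August 29, 2018, is inside that window, so Halosa is at UTC+13:00.
05:58 UTC + 13h = 18:58 local.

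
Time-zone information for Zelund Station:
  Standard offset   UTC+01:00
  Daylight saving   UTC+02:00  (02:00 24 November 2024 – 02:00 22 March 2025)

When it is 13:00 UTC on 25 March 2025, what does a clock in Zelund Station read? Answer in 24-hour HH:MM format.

14:00

At the standard offset (UTC+01:00), 13:00 UTC + 1h = 14:00 Zelund Station standard time.
Daylight saving runs 24 November 2024 – 22 March 2025; the standard-time date in Zelund Station, 25 March 2025, is outside that window, so Zelund Station is on standard time at UTC+01:00.
13:00 UTC + 1h = 14:00 local.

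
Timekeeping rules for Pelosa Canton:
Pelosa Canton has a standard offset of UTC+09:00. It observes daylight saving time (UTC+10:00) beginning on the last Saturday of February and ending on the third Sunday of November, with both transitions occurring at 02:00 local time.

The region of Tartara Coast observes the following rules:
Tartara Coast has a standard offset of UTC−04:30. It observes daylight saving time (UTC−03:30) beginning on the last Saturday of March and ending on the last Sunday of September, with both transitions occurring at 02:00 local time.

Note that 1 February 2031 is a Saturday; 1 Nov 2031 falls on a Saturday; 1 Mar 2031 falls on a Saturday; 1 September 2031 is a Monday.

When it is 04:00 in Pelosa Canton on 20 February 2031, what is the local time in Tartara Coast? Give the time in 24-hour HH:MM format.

1 February 2031 is a Saturday, so Saturdays fall on 1, 8, 15, 22; the last is February 22.
1 November 2031 is a Saturday, so the first Sunday is November 2 and the third is November 16.
20 February 2031 is outside the daylight-saving period (22 February – 16 November), so Pelosa Canton is on standard time, UTC+09:00.
04:00 Pelosa Canton − 9h = 19:00 UTC (rolling into the previous day, 19 February 2031).
1 March 2031 is a Saturday, so Saturdays fall on 1, 8, 15, 22, 29; the last is March 29.
1 September 2031 is a Monday, so Sundays fall on 7, 14, 21, 28; the last is September 28.
At the standard offset (UTC−04:30), 19:00 UTC − 4h30m = 14:30 Tartara Coast standard time.
The standard-time date in Tartara Coast, 19 February 2031, is outside the daylight-saving period (29 March – 28 September), so Tartara Coast is on standard time, UTC−04:30.
19:00 UTC − 4h30m = 14:30 Tartara Coast.

14:30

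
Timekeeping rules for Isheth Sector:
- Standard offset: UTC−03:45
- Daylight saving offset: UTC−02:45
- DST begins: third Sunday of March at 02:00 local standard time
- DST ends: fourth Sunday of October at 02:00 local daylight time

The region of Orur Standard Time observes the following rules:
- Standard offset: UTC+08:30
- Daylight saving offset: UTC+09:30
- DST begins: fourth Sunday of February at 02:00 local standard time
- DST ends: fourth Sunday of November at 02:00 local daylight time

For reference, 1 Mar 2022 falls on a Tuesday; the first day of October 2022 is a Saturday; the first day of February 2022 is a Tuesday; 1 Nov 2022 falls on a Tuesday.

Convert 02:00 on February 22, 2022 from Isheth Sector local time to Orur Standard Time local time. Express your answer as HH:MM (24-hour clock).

14:15

1 March 2022 is a Tuesday, so the first Sunday is March 6 and the third is March 20.
1 October 2022 is a Saturday, so the first Sunday is October 2 and the fourth is October 23.
February 22, 2022 does not fall between 20 March and 23 October, so daylight saving is not in effect and Isheth Sector is at UTC−03:45.
02:00 Isheth Sector + 3h45m = 05:45 UTC.
1 February 2022 is a Tuesday, so the first Sunday is February 6 and the fourth is February 27.
1 November 2022 is a Tuesday, so the first Sunday is November 6 and the fourth is November 27.
At the standard offset (UTC+08:30), 05:45 UTC + 8h30m = 14:15 Orur Standard Time standard time.
Daylight saving runs 27 February – 27 November; the standard-time date in Orur Standard Time, February 22, 2022, is outside that window, so Orur Standard Time is on standard time at UTC+08:30.
05:45 UTC + 8h30m = 14:15 Orur Standard Time.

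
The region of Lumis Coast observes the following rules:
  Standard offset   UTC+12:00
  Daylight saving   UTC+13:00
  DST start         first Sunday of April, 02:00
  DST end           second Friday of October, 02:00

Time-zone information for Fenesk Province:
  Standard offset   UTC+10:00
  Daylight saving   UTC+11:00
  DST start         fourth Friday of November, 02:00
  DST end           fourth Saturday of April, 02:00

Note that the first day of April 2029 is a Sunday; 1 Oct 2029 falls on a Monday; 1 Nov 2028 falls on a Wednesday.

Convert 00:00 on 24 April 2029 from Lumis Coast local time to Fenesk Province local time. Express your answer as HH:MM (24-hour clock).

1 April 2029 is a Sunday, so the first Sunday is April 1.
1 October 2029 is a Monday, so the first Friday is October 5 and the second is October 12.
24 April 2029 falls between 1 April and 12 October, so daylight saving is in effect and Lumis Coast is at UTC+13:00.
00:00 Lumis Coast − 13h = 11:00 UTC (rolling into the previous day, 23 April 2029).
1 November 2028 is a Wednesday, so the first Friday is November 3 and the fourth is November 24.
1 April 2029 is a Sunday, so the first Saturday is April 7 and the fourth is April 28.
At the standard offset (UTC+10:00), 11:00 UTC + 10h = 21:00 Fenesk Province standard time.
The standard-time date in Fenesk Province, 23 April 2029, lies within the daylight-saving period (24 November 2028 – 28 April 2029), so Fenesk Province is on daylight time, UTC+11:00.
11:00 UTC + 11h = 22:00 Fenesk Province.

22:00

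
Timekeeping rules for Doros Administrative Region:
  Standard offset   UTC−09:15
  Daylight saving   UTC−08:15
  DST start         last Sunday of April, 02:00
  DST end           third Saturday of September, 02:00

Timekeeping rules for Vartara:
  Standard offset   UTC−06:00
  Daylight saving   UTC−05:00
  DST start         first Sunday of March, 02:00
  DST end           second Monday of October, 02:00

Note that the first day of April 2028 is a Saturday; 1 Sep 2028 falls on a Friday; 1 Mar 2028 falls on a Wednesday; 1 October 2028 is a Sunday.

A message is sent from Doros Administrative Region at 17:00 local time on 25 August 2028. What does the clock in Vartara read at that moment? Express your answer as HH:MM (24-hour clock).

1 April 2028 is a Saturday, so Sundays fall on 2, 9, 16, 23, 30; the last is April 30.
1 September 2028 is a Friday, so the first Saturday is September 2 and the third is September 16.
25 August 2028 falls between 30 April and 16 September, so daylight saving is in effect and Doros Administrative Region is at UTC−08:15.
17:00 Doros Administrative Region + 8h15m = 01:15 UTC (rolling into the next day, 26 August 2028).
1 March 2028 is a Wednesday, so the first Sunday is March 5.
1 October 2028 is a Sunday, so the first Monday is October 2 and the second is October 9.
At the standard offset (UTC−06:00), 01:15 UTC − 6h = 19:15 Vartara standard time (rolling into the previous day, 25 August 2028).
The standard-time date in Vartara, 25 August 2028, lies within the daylight-saving period (5 March – 9 October), so Vartara is on daylight time, UTC−05:00.
01:15 UTC − 5h = 20:15 Vartara (rolling into the previous day, 25 August 2028).

20:15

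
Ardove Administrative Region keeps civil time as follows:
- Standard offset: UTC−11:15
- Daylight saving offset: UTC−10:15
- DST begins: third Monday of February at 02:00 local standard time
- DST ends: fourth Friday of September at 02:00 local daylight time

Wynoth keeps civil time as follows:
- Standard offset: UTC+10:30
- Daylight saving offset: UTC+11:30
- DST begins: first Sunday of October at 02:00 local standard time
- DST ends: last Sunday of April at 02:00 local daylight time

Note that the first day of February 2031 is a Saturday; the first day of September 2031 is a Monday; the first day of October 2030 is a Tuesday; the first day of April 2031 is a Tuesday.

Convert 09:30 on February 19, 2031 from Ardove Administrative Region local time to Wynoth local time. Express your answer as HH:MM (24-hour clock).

07:15

1 February 2031 is a Saturday, so the first Monday is February 3 and the third is February 17.
1 September 2031 is a Monday, so the first Friday is September 5 and the fourth is September 26.
Daylight saving runs 17 February – 26 September; February 19, 2031 is inside that window, so Ardove Administrative Region is at UTC−10:15.
09:30 Ardove Administrative Region + 10h15m = 19:45 UTC.
1 October 2030 is a Tuesday, so the first Sunday is October 6.
1 April 2031 is a Tuesday, so Sundays fall on 6, 13, 20, 27; the last is April 27.
At the standard offset (UTC+10:30), 19:45 UTC + 10h30m = 06:15 Wynoth standard time (rolling into the next day, 20 February 2031).
Daylight saving runs 6 October 2030 – 27 April 2031; the standard-time date in Wynoth, February 20, 2031, is inside that window, so Wynoth is at UTC+11:30.
19:45 UTC + 11h30m = 07:15 Wynoth (rolling into the next day, 20 February 2031).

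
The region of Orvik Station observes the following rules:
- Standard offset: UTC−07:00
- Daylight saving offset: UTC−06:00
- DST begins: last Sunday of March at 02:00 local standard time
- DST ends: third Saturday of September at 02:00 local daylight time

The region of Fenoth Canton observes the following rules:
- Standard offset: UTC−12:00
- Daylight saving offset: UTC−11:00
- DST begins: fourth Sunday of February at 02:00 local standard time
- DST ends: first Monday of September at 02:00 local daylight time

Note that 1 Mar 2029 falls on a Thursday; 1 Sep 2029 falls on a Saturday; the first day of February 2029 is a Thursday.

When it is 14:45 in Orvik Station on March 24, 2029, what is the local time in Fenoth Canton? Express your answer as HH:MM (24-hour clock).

1 March 2029 is a Thursday, so Sundays fall on 4, 11, 18, 25; the last is March 25.
1 September 2029 is a Saturday, so the first Saturday is September 1 and the third is September 15.
March 24, 2029 is outside the daylight-saving period (25 March – 15 September), so Orvik Station is on standard time, UTC−07:00.
14:45 Orvik Station + 7h = 21:45 UTC.
1 February 2029 is a Thursday, so the first Sunday is February 4 and the fourth is February 25.
1 September 2029 is a Saturday, so the first Monday is September 3.
At the standard offset (UTC−12:00), 21:45 UTC − 12h = 09:45 Fenoth Canton standard time.
The standard-time date in Fenoth Canton, March 24, 2029, lies within the daylight-saving period (25 February – 3 September), so Fenoth Canton is on daylight time, UTC−11:00.
21:45 UTC − 11h = 10:45 Fenoth Canton.

10:45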